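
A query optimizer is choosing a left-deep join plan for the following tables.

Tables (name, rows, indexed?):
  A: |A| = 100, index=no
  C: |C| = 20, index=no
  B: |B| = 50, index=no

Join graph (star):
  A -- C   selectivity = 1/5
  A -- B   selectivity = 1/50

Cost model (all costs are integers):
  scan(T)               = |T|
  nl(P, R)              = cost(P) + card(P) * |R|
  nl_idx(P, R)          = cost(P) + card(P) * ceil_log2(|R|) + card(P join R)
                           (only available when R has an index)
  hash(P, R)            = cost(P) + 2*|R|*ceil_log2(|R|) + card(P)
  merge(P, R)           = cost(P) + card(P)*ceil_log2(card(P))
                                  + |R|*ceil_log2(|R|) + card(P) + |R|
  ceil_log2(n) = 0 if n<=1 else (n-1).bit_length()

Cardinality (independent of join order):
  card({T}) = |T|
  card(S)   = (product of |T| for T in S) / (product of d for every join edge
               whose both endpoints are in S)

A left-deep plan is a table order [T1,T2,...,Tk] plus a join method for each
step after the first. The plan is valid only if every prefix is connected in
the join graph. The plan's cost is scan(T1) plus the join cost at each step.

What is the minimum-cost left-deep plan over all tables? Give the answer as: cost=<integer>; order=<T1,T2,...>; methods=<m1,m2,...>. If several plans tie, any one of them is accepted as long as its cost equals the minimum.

Selinger DP (subsets sized 1..n):
  {A}: scan cost=100, card=100
  {C}: scan cost=20, card=20
  {B}: scan cost=50, card=50
  {AC}: card=400; try (C,hash)→400, (A,merge)→940, (C,merge)→1020, (A,hash)→1440, (A,nl)→2020, (C,nl)→2100; best=400 via (C,hash)
  {AB}: card=100; try (B,hash)→800, (A,merge)→1200, (B,merge)→1250, (A,hash)→1500, (A,nl)→5050, (B,nl)→5100; best=800 via (B,hash)
  {ABC}: card=400; try (C,hash)→1100, (B,hash)→1400, (C,merge)→1720, (C,nl)→2800, (B,merge)→4750, (B,nl)→20400; best=1100 via (C,hash)

cost=1100; order=A,B,C; methods=hash,hash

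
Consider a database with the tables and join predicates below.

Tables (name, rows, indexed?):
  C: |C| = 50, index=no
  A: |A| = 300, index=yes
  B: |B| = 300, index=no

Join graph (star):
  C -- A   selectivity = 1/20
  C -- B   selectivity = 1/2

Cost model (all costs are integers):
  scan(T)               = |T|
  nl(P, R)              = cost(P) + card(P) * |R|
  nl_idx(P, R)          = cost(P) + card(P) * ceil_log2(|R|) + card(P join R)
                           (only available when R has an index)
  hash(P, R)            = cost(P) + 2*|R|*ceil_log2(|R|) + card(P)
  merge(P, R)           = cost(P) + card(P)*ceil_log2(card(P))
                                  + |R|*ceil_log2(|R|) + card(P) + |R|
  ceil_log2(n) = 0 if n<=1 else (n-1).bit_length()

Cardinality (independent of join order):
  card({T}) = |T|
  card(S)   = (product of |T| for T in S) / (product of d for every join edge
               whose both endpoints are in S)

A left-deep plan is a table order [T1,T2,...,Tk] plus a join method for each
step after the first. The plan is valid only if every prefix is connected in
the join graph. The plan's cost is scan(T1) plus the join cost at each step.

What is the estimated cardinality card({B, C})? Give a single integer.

Tables in S: B(300), C(50)
Edges inside S: C-B(d=2)
numerator = 300 * 50 = 15000
denominator = 2 = 2
card(S) = 15000 / 2 = 7500

7500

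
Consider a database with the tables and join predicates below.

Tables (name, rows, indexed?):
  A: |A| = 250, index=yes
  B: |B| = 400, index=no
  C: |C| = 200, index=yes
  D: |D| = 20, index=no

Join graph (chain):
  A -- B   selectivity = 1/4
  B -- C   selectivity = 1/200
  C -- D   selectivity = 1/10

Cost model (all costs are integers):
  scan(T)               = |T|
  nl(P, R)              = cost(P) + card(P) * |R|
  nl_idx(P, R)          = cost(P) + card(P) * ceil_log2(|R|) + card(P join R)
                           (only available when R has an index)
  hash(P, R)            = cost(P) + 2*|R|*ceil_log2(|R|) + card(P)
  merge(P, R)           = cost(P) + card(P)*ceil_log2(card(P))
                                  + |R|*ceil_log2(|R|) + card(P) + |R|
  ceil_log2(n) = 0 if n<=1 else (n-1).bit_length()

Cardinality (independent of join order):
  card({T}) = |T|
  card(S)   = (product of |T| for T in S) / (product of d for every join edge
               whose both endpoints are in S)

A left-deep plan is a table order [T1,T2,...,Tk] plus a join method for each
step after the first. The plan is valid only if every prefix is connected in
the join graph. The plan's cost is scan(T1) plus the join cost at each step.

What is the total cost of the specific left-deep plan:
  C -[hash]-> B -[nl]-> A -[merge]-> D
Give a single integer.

step 1: scan C: cost=200, card=200
step 2: join B via hash
    card(P join B) = 200*400/(200) = 400
    cost = 200 + 2*400*9 + 200 = 7600
step 3: join A via nl
    card(P join A) = 400*250/(4) = 25000
    cost = 7600 + 400*250 = 107600
step 4: join D via merge
    card(P join D) = 25000*20/(10) = 50000
    cost = 107600 + 25000*15 + 20*5 + 25000 + 20 = 507720

507720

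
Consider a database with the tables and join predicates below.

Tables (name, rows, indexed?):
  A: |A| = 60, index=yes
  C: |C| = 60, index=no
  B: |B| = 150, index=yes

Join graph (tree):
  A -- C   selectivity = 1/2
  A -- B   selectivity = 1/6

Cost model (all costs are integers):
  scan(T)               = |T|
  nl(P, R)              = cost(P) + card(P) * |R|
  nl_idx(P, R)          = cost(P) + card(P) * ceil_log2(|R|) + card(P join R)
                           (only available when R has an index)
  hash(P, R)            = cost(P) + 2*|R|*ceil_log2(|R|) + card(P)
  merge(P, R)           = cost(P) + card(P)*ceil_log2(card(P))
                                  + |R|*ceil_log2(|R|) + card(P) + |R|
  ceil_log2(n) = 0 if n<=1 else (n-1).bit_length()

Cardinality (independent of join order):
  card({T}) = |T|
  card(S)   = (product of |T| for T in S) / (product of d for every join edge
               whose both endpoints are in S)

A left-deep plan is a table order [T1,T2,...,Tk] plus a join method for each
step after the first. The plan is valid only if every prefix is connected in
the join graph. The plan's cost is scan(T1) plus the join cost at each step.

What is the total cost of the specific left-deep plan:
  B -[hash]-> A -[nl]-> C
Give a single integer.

step 1: scan B: cost=150, card=150
step 2: join A via hash
    card(P join A) = 150*60/(6) = 1500
    cost = 150 + 2*60*6 + 150 = 1020
step 3: join C via nl
    card(P join C) = 1500*60/(2) = 45000
    cost = 1020 + 1500*60 = 91020

91020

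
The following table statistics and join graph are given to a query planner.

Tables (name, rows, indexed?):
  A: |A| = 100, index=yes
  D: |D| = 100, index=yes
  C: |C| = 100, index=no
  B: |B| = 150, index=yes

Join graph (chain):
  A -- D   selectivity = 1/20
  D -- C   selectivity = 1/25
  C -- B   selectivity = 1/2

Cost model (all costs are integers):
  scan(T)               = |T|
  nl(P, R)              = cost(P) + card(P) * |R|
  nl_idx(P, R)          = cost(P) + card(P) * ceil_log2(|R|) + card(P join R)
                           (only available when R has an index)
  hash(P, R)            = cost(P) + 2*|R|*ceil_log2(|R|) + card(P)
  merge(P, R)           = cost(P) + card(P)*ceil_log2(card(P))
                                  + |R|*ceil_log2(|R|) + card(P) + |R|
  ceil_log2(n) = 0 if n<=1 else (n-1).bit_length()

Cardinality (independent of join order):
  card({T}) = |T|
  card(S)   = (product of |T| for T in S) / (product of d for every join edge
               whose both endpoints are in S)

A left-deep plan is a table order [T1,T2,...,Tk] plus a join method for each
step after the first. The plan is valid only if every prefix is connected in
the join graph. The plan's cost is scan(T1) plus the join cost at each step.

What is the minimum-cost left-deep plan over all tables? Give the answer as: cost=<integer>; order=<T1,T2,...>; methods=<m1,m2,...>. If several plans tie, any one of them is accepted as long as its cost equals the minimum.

Selinger DP (subsets sized 1..n):
  {A}: scan cost=100, card=100
  {D}: scan cost=100, card=100
  {C}: scan cost=100, card=100
  {B}: scan cost=150, card=150
  {AD}: card=500; try (D,nl_idx)→1300, (A,nl_idx)→1300, (D,hash)→1600, (A,hash)→1600, (D,merge)→1700, (A,merge)→1700 …(+2); best=1300 via (D,nl_idx)
  {CD}: card=400; try (D,nl_idx)→1200, (D,hash)→1600, (C,hash)→1600, (D,merge)→1700, (C,merge)→1700, (D,nl)→10100 …(+1); best=1200 via (D,nl_idx)
  {BC}: card=7500; try (C,hash)→1700, (B,merge)→2250, (C,merge)→2300, (B,hash)→2600, (B,nl_idx)→8400, (B,nl)→15100 …(+1); best=1700 via (C,hash)
  {ACD}: card=2000; try (A,hash)→3000, (C,hash)→3200, (A,merge)→6000, (A,nl_idx)→6000, (C,merge)→7100, (A,nl)→41200 …(+1); best=3000 via (A,hash)
  {BCD}: card=30000; try (B,hash)→4000, (B,merge)→6550, (D,hash)→10600, (B,nl_idx)→34400, (B,nl)→61200, (D,nl_idx)→84200 …(+2); best=4000 via (B,hash)
  {ABCD}: card=150000; try (B,hash)→7400, (B,merge)→28350, (A,hash)→35400, (B,nl_idx)→169000, (B,nl)→303000, (A,nl_idx)→364000 …(+2); best=7400 via (B,hash)

cost=7400; order=C,D,A,B; methods=nl_idx,hash,hash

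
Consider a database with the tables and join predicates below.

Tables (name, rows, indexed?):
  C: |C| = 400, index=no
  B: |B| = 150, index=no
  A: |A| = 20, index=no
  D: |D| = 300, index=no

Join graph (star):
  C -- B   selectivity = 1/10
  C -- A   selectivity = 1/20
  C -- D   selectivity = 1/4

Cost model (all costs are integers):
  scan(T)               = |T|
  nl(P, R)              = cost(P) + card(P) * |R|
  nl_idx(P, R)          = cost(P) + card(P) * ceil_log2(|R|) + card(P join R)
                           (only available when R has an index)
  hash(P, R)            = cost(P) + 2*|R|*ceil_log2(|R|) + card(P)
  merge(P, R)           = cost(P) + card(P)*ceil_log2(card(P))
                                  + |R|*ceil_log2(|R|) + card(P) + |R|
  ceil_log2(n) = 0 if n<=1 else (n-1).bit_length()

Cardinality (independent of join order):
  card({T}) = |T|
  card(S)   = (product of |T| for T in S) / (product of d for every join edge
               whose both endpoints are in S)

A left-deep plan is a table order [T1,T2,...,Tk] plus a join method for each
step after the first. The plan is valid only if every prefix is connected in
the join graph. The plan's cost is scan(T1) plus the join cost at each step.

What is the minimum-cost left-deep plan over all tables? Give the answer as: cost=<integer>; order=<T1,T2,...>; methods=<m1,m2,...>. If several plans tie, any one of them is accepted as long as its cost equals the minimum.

Selinger DP (subsets sized 1..n):
  {C}: scan cost=400, card=400
  {B}: scan cost=150, card=150
  {A}: scan cost=20, card=20
  {D}: scan cost=300, card=300
  {BC}: card=6000; try (B,hash)→3200, (C,merge)→5500, (B,merge)→5750, (C,hash)→7500, (C,nl)→60150, (B,nl)→60400; best=3200 via (B,hash)
  {AC}: card=400; try (A,hash)→1000, (C,merge)→4140, (A,merge)→4520, (C,hash)→7240, (C,nl)→8020, (A,nl)→8400; best=1000 via (A,hash)
  {CD}: card=30000; try (D,hash)→6200, (C,merge)→7300, (D,merge)→7400, (C,hash)→7800, (C,nl)→120300, (D,nl)→120400; best=6200 via (D,hash)
  {ABC}: card=6000; try (B,hash)→3800, (B,merge)→6350, (A,hash)→9400, (B,nl)→61000, (A,merge)→87320, (A,nl)→123200; best=3800 via (B,hash)
  {BCD}: card=450000; try (D,hash)→14600, (B,hash)→38600, (D,merge)→90200, (B,merge)→487550, (D,nl)→1803200, (B,nl)→4506200; best=14600 via (D,hash)
  {ACD}: card=30000; try (D,hash)→6800, (D,merge)→8000, (A,hash)→36400, (D,nl)→121000, (A,merge)→486320, (A,nl)→606200; best=6800 via (D,hash)
  {ABCD}: card=450000; try (D,hash)→15200, (B,hash)→39200, (D,merge)→90800, (A,hash)→464800, (B,merge)→488150, (D,nl)→1803800 …(+3); best=15200 via (D,hash)

cost=15200; order=C,A,B,D; methods=hash,hash,hash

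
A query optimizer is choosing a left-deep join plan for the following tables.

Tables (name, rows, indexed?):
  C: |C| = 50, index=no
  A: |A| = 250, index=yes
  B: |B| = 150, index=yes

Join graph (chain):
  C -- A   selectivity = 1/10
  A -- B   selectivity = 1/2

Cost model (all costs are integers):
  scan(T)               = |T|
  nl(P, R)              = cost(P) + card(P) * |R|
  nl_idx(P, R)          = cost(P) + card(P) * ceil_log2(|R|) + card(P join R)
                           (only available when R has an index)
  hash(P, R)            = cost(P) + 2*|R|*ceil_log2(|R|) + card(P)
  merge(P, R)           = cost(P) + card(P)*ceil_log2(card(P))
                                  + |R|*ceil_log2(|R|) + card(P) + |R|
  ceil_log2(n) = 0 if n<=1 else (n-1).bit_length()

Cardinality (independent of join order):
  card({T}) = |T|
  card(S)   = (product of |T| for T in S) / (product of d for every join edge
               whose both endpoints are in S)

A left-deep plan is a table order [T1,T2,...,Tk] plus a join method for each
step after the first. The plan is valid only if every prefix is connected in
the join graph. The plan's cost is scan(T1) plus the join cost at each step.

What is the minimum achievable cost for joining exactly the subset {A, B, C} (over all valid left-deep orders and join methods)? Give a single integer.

Selinger DP over subsets of {A,B,C}:
  {C}: scan cost=50, card=50
  {A}: scan cost=250, card=250
  {B}: scan cost=150, card=150
  {AC}: card=1250; try (C,hash)→1100, (A,nl_idx)→1700, (A,merge)→2650, (C,merge)→2850, (A,hash)→4100, (A,nl)→12550 …(+1); best=1100 via (C,hash)
  {AB}: card=18750; try (B,hash)→2900, (A,merge)→3750, (B,merge)→3850, (A,hash)→4300, (A,nl_idx)→20100, (B,nl_idx)→21000 …(+2); best=2900 via (B,hash)
  {ABC}: card=93750; try (B,hash)→4750, (B,merge)→17450, (C,hash)→22250, (B,nl_idx)→104850, (B,nl)→188600, (C,merge)→303250 …(+1); best=4750 via (B,hash)

4750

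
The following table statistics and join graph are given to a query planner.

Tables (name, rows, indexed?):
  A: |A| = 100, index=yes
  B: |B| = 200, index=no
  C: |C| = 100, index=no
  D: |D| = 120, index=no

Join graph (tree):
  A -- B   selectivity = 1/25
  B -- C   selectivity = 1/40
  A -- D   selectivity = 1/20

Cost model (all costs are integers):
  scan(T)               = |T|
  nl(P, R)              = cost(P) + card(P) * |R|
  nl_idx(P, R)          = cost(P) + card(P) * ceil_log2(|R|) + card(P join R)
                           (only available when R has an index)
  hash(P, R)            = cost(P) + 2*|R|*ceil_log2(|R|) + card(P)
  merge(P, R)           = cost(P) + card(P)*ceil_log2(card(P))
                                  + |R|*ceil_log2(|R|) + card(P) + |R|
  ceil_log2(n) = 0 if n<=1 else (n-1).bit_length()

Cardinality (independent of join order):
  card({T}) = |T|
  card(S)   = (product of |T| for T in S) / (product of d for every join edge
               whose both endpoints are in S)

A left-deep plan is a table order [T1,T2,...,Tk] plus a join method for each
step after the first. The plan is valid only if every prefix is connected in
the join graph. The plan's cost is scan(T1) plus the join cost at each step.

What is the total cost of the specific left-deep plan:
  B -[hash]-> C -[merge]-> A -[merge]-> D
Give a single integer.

step 1: scan B: cost=200, card=200
step 2: join C via hash
    card(P join C) = 200*100/(40) = 500
    cost = 200 + 2*100*7 + 200 = 1800
step 3: join A via merge
    card(P join A) = 500*100/(25) = 2000
    cost = 1800 + 500*9 + 100*7 + 500 + 100 = 7600
step 4: join D via merge
    card(P join D) = 2000*120/(20) = 12000
    cost = 7600 + 2000*11 + 120*7 + 2000 + 120 = 32560

32560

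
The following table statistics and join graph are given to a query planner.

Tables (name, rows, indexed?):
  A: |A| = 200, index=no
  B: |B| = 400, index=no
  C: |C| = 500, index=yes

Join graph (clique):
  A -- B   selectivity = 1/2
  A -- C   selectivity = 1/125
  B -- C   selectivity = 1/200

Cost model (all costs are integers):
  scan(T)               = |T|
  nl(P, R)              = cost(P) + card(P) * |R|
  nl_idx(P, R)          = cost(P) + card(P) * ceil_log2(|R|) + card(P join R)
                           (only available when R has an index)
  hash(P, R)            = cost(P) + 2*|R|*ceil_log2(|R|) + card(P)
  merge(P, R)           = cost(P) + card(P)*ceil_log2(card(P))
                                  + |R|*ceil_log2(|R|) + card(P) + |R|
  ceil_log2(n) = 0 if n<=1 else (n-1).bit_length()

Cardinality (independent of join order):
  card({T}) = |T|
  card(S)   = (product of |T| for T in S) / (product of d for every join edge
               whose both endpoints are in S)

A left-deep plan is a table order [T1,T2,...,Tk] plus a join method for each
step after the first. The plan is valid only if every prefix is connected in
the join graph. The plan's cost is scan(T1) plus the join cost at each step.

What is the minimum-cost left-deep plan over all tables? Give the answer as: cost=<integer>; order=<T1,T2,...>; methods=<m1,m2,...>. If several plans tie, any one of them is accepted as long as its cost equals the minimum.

cost=9200; order=B,C,A; methods=nl_idx,hash

Selinger DP (subsets sized 1..n):
  {A}: scan cost=200, card=200
  {B}: scan cost=400, card=400
  {C}: scan cost=500, card=500
  {AB}: card=40000; try (A,hash)→4000, (B,merge)→6000, (A,merge)→6200, (B,hash)→7600, (B,nl)→80200, (A,nl)→80400; best=4000 via (A,hash)
  {AC}: card=800; try (C,nl_idx)→2800, (A,hash)→4200, (C,merge)→7000, (A,merge)→7300, (C,hash)→9400, (C,nl)→100200 …(+1); best=2800 via (C,nl_idx)
  {BC}: card=1000; try (C,nl_idx)→5000, (B,hash)→8200, (C,merge)→9400, (B,merge)→9500, (C,hash)→9800, (C,nl)→200400 …(+1); best=5000 via (C,nl_idx)
  {ABC}: card=800; try (A,hash)→9200, (B,hash)→10800, (B,merge)→15600, (A,merge)→17800, (C,hash)→53000, (A,nl)→205000 …(+4); best=9200 via (A,hash)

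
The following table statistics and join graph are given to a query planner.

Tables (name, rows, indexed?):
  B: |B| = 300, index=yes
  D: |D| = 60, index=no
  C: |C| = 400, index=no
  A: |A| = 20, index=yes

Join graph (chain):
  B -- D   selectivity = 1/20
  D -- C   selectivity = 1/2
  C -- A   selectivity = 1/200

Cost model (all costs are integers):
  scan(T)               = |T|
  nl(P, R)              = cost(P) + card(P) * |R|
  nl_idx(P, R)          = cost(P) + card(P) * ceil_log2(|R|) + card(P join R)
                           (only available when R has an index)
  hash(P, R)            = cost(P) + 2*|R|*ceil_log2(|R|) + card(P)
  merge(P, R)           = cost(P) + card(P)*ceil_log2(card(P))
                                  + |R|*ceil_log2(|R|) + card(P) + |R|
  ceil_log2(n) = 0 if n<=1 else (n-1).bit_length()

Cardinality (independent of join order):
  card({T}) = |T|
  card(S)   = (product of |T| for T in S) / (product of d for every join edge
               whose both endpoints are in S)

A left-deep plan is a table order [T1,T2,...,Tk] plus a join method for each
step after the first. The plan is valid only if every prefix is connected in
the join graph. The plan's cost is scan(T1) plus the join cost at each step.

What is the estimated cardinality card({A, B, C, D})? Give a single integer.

18000

Tables in S: A(20), B(300), C(400), D(60)
Edges inside S: B-D(d=20), D-C(d=2), C-A(d=200)
numerator = 20 * 300 * 400 * 60 = 144000000
denominator = 20 * 2 * 200 = 8000
card(S) = 144000000 / 8000 = 18000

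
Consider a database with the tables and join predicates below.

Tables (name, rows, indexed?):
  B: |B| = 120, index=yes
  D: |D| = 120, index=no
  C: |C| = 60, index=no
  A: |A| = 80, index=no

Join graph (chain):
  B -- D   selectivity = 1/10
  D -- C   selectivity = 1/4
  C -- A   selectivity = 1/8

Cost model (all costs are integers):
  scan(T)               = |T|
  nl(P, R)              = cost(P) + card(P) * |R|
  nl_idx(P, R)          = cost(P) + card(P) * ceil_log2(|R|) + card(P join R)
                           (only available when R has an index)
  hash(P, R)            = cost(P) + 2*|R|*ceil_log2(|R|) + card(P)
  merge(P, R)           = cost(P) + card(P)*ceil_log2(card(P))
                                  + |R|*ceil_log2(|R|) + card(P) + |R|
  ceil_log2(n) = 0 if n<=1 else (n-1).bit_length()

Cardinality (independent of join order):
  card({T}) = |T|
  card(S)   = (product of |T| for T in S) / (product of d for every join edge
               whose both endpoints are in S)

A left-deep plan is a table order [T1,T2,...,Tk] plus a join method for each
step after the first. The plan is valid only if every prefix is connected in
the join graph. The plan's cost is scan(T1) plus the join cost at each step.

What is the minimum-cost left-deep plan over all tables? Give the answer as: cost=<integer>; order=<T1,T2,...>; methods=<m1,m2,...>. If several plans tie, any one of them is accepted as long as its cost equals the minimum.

Selinger DP (subsets sized 1..n):
  {B}: scan cost=120, card=120
  {D}: scan cost=120, card=120
  {C}: scan cost=60, card=60
  {A}: scan cost=80, card=80
  {BD}: card=1440; try (D,hash)→1920, (B,hash)→1920, (D,merge)→2040, (B,merge)→2040, (B,nl_idx)→2400, (D,nl)→14520 …(+1); best=1920 via (D,hash)
  {CD}: card=1800; try (C,hash)→960, (D,merge)→1440, (C,merge)→1500, (D,hash)→1800, (D,nl)→7260, (C,nl)→7320; best=960 via (C,hash)
  {AC}: card=600; try (C,hash)→880, (A,merge)→1120, (C,merge)→1140, (A,hash)→1240, (A,nl)→4860, (C,nl)→4880; best=880 via (C,hash)
  {BCD}: card=21600; try (C,hash)→4080, (B,hash)→4440, (C,merge)→19620, (B,merge)→23520, (B,nl_idx)→35160, (C,nl)→88320 …(+1); best=4080 via (C,hash)
  {ACD}: card=18000; try (D,hash)→3160, (A,hash)→3880, (D,merge)→8440, (A,merge)→23200, (D,nl)→72880, (A,nl)→144960; best=3160 via (D,hash)
  {ABCD}: card=216000; try (B,hash)→22840, (A,hash)→26800, (B,merge)→292120, (B,nl_idx)→345160, (A,merge)→350320, (A,nl)→1732080 …(+1); best=22840 via (B,hash)

cost=22840; order=A,C,D,B; methods=hash,hash,hash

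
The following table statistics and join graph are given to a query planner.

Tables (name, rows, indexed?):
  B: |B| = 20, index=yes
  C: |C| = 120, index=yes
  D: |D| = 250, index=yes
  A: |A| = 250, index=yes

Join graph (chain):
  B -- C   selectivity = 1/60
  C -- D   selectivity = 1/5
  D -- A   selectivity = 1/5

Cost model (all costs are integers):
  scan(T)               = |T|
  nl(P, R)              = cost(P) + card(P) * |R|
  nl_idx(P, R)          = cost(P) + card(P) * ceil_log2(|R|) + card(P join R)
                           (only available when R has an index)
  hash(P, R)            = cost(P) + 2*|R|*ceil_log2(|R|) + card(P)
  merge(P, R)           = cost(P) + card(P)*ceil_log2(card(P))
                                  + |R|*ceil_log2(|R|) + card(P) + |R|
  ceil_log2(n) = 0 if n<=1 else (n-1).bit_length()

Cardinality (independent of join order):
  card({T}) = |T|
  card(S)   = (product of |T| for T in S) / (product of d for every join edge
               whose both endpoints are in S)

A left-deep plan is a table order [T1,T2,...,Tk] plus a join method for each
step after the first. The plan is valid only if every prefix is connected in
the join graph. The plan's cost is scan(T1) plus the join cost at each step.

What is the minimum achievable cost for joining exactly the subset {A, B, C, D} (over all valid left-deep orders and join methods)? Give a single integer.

8520

Selinger DP over subsets of {A,B,C,D}:
  {B}: scan cost=20, card=20
  {C}: scan cost=120, card=120
  {D}: scan cost=250, card=250
  {A}: scan cost=250, card=250
  {BC}: card=40; try (C,nl_idx)→200, (B,hash)→440, (B,nl_idx)→760, (C,merge)→1100, (B,merge)→1200, (C,hash)→1720 …(+2); best=200 via (C,nl_idx)
  {CD}: card=6000; try (C,hash)→2180, (D,merge)→3330, (C,merge)→3460, (D,hash)→4240, (D,nl_idx)→7080, (C,nl_idx)→8000 …(+2); best=2180 via (C,hash)
  {AD}: card=12500; try (D,hash)→4500, (A,hash)→4500, (D,merge)→4750, (A,merge)→4750, (D,nl_idx)→14750, (A,nl_idx)→14750 …(+2); best=4500 via (D,hash)
  {BCD}: card=2000; try (D,nl_idx)→2520, (D,merge)→2730, (D,hash)→4240, (B,hash)→8380, (D,nl)→10200, (B,nl_idx)→34180 …(+2); best=2520 via (D,nl_idx)
  {ACD}: card=300000; try (A,hash)→12180, (C,hash)→18680, (A,merge)→88430, (C,merge)→192960, (A,nl_idx)→350180, (C,nl_idx)→392000 …(+2); best=12180 via (A,hash)
  {ABCD}: card=100000; try (A,hash)→8520, (A,merge)→28770, (A,nl_idx)→118520, (B,hash)→312380, (A,nl)→502520, (B,nl_idx)→1612180 …(+2); best=8520 via (A,hash)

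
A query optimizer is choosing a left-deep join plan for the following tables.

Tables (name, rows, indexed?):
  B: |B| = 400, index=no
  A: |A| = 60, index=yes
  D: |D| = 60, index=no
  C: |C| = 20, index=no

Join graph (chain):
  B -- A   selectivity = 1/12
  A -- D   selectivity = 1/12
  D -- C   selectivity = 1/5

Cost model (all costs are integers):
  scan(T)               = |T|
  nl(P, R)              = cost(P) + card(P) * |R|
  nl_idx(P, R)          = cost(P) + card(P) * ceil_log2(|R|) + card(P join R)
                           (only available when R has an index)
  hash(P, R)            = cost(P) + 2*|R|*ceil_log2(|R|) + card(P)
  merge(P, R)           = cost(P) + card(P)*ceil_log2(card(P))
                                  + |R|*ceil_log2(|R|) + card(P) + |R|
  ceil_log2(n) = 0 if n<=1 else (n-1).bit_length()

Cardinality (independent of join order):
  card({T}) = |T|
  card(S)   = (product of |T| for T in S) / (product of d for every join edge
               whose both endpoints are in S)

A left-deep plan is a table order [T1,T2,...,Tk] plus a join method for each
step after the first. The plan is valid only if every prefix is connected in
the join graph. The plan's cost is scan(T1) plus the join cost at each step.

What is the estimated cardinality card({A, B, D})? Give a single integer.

Tables in S: A(60), B(400), D(60)
Edges inside S: B-A(d=12), A-D(d=12)
numerator = 60 * 400 * 60 = 1440000
denominator = 12 * 12 = 144
card(S) = 1440000 / 144 = 10000

10000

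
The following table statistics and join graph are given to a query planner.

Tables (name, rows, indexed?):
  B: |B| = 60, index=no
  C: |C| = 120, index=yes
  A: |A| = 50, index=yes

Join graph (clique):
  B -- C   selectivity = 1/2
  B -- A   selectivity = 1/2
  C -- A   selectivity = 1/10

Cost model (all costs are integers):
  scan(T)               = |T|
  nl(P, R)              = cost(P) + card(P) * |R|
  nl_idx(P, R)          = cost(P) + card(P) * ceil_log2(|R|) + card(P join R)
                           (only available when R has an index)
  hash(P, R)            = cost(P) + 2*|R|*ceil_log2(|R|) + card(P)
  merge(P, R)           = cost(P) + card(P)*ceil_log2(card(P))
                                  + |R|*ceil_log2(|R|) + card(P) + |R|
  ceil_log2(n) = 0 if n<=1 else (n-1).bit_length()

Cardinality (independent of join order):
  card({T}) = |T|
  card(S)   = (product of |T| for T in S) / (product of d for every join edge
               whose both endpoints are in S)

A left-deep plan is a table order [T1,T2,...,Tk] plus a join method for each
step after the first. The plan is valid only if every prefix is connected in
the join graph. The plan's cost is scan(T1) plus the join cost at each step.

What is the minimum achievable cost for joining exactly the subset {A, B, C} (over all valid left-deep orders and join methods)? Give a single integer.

2160

Selinger DP over subsets of {A,B,C}:
  {B}: scan cost=60, card=60
  {C}: scan cost=120, card=120
  {A}: scan cost=50, card=50
  {BC}: card=3600; try (B,hash)→960, (C,merge)→1440, (B,merge)→1500, (C,hash)→1800, (C,nl_idx)→4080, (C,nl)→7260 …(+1); best=960 via (B,hash)
  {AB}: card=1500; try (A,hash)→720, (B,hash)→820, (B,merge)→820, (A,merge)→830, (A,nl_idx)→1920, (B,nl)→3050 …(+1); best=720 via (A,hash)
  {AC}: card=600; try (A,hash)→840, (C,nl_idx)→1000, (C,merge)→1360, (A,merge)→1430, (A,nl_idx)→1440, (C,hash)→1780 …(+2); best=840 via (A,hash)
  {ABC}: card=9000; try (B,hash)→2160, (C,hash)→3900, (A,hash)→5160, (B,merge)→7860, (C,merge)→19680, (C,nl_idx)→20220 …(+5); best=2160 via (B,hash)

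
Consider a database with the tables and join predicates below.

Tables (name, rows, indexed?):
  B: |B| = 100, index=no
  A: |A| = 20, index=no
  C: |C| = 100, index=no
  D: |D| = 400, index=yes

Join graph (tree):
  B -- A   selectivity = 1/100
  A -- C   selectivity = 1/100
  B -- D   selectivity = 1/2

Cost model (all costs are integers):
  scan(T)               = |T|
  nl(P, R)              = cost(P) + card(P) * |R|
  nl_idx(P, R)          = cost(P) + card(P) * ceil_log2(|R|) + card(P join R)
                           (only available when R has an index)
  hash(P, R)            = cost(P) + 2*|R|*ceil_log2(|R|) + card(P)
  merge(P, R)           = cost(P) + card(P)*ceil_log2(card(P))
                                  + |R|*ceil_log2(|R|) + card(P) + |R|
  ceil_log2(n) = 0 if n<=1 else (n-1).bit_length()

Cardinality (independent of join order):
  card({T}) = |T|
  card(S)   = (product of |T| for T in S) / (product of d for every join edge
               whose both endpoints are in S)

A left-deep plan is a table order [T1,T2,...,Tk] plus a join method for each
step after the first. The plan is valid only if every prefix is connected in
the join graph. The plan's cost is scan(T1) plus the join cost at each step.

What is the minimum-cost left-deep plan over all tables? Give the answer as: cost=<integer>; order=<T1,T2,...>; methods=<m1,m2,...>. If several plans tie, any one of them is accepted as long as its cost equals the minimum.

cost=5440; order=B,A,C,D; methods=hash,merge,merge

Selinger DP (subsets sized 1..n):
  {B}: scan cost=100, card=100
  {A}: scan cost=20, card=20
  {C}: scan cost=100, card=100
  {D}: scan cost=400, card=400
  {AB}: card=20; try (A,hash)→400, (B,merge)→940, (A,merge)→1020, (B,hash)→1440, (B,nl)→2020, (A,nl)→2100; best=400 via (A,hash)
  {BD}: card=20000; try (B,hash)→2200, (D,merge)→4900, (B,merge)→5200, (D,hash)→7400, (D,nl_idx)→21000, (D,nl)→40100 …(+1); best=2200 via (B,hash)
  {AC}: card=20; try (A,hash)→400, (C,merge)→940, (A,merge)→1020, (C,hash)→1440, (C,nl)→2020, (A,nl)→2100; best=400 via (A,hash)
  {ABC}: card=20; try (C,merge)→1320, (B,merge)→1320, (C,hash)→1820, (B,hash)→1820, (C,nl)→2400, (B,nl)→2400; best=1320 via (C,merge)
  {ABD}: card=4000; try (D,merge)→4520, (D,nl_idx)→4580, (D,hash)→7620, (D,nl)→8400, (A,hash)→22400, (A,merge)→322320 …(+1); best=4520 via (D,merge)
  {ABCD}: card=4000; try (D,merge)→5440, (D,nl_idx)→5500, (D,hash)→8540, (D,nl)→9320, (C,hash)→9920, (C,merge)→57320 …(+1); best=5440 via (D,merge)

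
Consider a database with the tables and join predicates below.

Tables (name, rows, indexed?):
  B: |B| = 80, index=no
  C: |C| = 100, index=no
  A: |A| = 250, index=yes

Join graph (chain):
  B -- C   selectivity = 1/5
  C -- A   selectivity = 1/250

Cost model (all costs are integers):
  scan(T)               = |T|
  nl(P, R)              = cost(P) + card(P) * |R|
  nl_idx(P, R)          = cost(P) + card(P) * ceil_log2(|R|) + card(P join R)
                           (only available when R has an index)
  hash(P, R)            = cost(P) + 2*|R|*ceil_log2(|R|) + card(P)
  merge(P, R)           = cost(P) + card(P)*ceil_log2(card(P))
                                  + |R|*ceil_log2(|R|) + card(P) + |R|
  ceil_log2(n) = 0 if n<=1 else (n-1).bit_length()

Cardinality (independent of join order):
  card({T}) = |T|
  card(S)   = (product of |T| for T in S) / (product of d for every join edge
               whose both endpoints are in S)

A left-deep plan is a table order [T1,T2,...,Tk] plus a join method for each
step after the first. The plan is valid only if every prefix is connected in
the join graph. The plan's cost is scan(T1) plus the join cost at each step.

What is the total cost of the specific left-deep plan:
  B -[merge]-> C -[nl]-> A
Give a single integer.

401520

step 1: scan B: cost=80, card=80
step 2: join C via merge
    card(P join C) = 80*100/(5) = 1600
    cost = 80 + 80*7 + 100*7 + 80 + 100 = 1520
step 3: join A via nl
    card(P join A) = 1600*250/(250) = 1600
    cost = 1520 + 1600*250 = 401520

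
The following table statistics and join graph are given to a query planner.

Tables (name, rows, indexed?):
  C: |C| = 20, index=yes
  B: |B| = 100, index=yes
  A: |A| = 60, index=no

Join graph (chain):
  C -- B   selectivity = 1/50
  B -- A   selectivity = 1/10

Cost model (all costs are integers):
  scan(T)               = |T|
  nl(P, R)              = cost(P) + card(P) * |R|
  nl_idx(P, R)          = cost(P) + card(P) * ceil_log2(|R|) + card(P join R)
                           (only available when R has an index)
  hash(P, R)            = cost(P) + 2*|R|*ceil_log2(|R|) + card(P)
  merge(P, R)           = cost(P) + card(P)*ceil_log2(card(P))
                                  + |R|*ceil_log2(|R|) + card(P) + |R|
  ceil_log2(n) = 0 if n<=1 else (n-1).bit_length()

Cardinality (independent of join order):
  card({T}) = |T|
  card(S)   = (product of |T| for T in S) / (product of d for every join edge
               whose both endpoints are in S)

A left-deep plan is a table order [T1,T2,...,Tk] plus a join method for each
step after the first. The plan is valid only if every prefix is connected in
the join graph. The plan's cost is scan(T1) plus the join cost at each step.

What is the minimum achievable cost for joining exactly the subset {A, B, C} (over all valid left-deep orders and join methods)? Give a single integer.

900

Selinger DP over subsets of {A,B,C}:
  {C}: scan cost=20, card=20
  {B}: scan cost=100, card=100
  {A}: scan cost=60, card=60
  {BC}: card=40; try (B,nl_idx)→200, (C,hash)→400, (C,nl_idx)→640, (B,merge)→940, (C,merge)→1020, (B,hash)→1440 …(+2); best=200 via (B,nl_idx)
  {AB}: card=600; try (A,hash)→920, (B,nl_idx)→1080, (B,merge)→1280, (A,merge)→1320, (B,hash)→1520, (B,nl)→6060 …(+1); best=920 via (A,hash)
  {ABC}: card=240; try (A,merge)→900, (A,hash)→960, (C,hash)→1720, (A,nl)→2600, (C,nl_idx)→4160, (C,merge)→7640 …(+1); best=900 via (A,merge)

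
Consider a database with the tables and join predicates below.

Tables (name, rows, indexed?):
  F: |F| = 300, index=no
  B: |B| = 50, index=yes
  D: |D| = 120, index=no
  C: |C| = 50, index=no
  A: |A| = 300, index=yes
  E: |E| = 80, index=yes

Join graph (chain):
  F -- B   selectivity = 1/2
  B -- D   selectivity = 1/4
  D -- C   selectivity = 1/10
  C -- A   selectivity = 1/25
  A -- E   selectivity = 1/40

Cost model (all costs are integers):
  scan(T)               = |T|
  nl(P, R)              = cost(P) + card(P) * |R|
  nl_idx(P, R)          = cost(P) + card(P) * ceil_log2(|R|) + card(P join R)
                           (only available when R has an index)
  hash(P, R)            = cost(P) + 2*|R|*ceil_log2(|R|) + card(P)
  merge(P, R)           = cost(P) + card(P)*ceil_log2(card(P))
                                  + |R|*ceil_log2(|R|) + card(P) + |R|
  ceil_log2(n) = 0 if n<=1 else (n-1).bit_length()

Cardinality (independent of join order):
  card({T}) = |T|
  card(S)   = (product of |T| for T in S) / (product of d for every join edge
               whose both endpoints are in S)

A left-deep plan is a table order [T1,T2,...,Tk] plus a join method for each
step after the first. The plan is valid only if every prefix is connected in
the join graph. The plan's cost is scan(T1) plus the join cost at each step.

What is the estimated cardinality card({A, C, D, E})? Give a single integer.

14400

Tables in S: A(300), C(50), D(120), E(80)
Edges inside S: D-C(d=10), C-A(d=25), A-E(d=40)
numerator = 300 * 50 * 120 * 80 = 144000000
denominator = 10 * 25 * 40 = 10000
card(S) = 144000000 / 10000 = 14400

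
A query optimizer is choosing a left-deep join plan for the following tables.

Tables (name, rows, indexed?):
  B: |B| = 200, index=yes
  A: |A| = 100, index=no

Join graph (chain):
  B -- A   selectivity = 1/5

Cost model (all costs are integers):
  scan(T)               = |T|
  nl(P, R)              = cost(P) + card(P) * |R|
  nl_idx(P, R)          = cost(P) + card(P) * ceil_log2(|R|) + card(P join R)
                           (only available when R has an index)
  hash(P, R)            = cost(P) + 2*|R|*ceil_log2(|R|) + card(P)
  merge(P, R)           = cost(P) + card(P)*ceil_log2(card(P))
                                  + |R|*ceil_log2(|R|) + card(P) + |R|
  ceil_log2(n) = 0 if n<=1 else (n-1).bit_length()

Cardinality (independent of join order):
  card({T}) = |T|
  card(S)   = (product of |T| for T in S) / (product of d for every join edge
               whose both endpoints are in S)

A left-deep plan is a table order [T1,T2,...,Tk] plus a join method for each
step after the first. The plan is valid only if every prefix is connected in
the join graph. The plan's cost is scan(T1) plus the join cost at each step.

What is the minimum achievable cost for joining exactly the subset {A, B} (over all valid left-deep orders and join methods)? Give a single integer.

1800

Selinger DP over subsets of {A,B}:
  {B}: scan cost=200, card=200
  {A}: scan cost=100, card=100
  {AB}: card=4000; try (A,hash)→1800, (B,merge)→2700, (A,merge)→2800, (B,hash)→3400, (B,nl_idx)→4900, (B,nl)→20100 …(+1); best=1800 via (A,hash)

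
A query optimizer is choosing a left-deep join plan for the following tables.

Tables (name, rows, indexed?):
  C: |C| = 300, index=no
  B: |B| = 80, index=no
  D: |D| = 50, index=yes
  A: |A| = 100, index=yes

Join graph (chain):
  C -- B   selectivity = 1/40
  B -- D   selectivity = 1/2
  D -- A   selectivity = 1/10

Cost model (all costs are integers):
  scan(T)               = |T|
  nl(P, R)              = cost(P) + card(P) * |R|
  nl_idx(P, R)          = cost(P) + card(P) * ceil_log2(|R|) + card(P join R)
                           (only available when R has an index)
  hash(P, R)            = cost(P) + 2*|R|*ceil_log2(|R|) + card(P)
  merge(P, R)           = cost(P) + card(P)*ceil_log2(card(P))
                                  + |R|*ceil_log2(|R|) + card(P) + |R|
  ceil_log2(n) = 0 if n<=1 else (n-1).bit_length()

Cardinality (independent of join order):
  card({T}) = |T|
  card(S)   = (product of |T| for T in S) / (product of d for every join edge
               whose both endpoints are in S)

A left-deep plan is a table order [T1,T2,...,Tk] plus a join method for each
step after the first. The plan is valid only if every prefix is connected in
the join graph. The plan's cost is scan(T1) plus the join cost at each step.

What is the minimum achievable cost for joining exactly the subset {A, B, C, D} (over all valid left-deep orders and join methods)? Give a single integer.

19320

Selinger DP over subsets of {A,B,C,D}:
  {C}: scan cost=300, card=300
  {B}: scan cost=80, card=80
  {D}: scan cost=50, card=50
  {A}: scan cost=100, card=100
  {BC}: card=600; try (B,hash)→1720, (C,merge)→3720, (B,merge)→3940, (C,hash)→5560, (C,nl)→24080, (B,nl)→24300; best=1720 via (B,hash)
  {BD}: card=2000; try (D,hash)→760, (B,merge)→1040, (D,merge)→1070, (B,hash)→1220, (D,nl_idx)→2560, (B,nl)→4050 …(+1); best=760 via (D,hash)
  {AD}: card=500; try (D,hash)→800, (A,nl_idx)→900, (D,nl_idx)→1200, (A,merge)→1200, (D,merge)→1250, (A,hash)→1500 …(+2); best=800 via (D,hash)
  {BCD}: card=15000; try (D,hash)→2920, (C,hash)→8160, (D,merge)→8670, (D,nl_idx)→20320, (C,merge)→27760, (D,nl)→31720 …(+1); best=2920 via (D,hash)
  {ABD}: card=20000; try (B,hash)→2420, (A,hash)→4160, (B,merge)→6440, (A,merge)→25560, (A,nl_idx)→34760, (B,nl)→40800 …(+1); best=2420 via (B,hash)
  {ABCD}: card=150000; try (A,hash)→19320, (C,hash)→27820, (A,merge)→228720, (A,nl_idx)→257920, (C,merge)→325420, (A,nl)→1502920 …(+1); best=19320 via (A,hash)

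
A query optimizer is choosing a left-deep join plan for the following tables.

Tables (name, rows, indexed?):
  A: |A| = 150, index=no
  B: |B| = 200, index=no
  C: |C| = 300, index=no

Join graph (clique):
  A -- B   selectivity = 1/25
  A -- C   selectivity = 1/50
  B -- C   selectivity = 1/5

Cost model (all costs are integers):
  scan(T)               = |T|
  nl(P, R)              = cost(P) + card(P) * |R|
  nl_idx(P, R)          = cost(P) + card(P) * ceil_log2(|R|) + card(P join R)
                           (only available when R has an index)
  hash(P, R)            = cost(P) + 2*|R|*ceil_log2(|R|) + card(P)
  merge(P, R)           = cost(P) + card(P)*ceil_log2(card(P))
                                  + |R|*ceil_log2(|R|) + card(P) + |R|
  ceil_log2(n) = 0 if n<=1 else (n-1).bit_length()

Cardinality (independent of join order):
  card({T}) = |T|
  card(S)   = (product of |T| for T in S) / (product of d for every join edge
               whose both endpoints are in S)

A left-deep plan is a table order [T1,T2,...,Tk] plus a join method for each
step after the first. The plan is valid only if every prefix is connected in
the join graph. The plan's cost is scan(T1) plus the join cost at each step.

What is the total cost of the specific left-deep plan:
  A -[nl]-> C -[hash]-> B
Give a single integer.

step 1: scan A: cost=150, card=150
step 2: join C via nl
    card(P join C) = 150*300/(50) = 900
    cost = 150 + 150*300 = 45150
step 3: join B via hash
    card(P join B) = 900*200/(25*5) = 1440
    cost = 45150 + 2*200*8 + 900 = 49250

49250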